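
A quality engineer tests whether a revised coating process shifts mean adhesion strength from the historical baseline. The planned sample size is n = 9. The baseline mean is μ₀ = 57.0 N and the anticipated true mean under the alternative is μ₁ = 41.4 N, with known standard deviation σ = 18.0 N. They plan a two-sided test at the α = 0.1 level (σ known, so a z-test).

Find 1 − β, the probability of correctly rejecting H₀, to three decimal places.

Power ≈ 0.830

Standardized effect: d = |μ₁ − μ₀| / σ = |41.4 − 57.0| / 18.0 = 0.8667
Noncentrality parameter: δ = d·√n = 0.8667 × √9 = 2.6000
Two-sided α = 0.1 → critical value z_{0.05} = 1.645.
Power = Φ(δ − 1.645) + Φ(−δ − 1.645) = Φ(0.955) + Φ(-4.245) = 0.8302 + 0.0000 = 0.8303.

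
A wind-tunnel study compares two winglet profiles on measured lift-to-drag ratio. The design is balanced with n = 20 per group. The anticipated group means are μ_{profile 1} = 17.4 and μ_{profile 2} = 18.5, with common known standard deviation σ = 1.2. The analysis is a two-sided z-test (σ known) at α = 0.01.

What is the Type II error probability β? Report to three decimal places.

β ≈ 0.373

Standardized effect: d = |μ_{profile 1} − μ_{profile 2}| / σ = |17.4 − 18.5| / 1.2 = 0.9167
Noncentrality parameter: δ = d·√(n/2) = 0.9167 × √(20/2) = 2.8988
Critical value for a two-sided test at α = 0.01: z_{α/2} = 2.576.
Power = Φ(δ − 2.576) + Φ(−δ − 2.576) = Φ(0.323) + Φ(-5.475) = 0.6266 + 0.0000 = 0.6266.
Type II error: β = 1 − power = 1 − 0.6266 = 0.3734.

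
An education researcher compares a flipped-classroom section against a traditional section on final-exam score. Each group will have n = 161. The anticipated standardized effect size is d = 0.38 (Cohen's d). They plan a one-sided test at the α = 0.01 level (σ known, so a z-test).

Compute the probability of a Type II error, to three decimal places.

Noncentrality parameter: δ = d·√(n/2) = 0.38 × √(161/2) = 3.4094
One-sided α = 0.01 → critical value z_{0.01} = 2.326.
Power = Φ(δ − 2.326) = Φ(1.083) = 0.8606.
Type II error: β = 1 − power = 1 − 0.8606 = 0.1394.

β ≈ 0.139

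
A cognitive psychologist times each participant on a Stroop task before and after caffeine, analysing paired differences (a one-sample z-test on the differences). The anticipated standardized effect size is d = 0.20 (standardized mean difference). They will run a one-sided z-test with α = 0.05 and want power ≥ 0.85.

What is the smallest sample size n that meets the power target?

Set Φ(δ − 1.645) = 0.85; then δ − 1.645 = Φ⁻¹(0.85) = 1.036, giving δ = 2.681.
δ = d·√n ⇒ n = (δ/d)² = (2.681 / 0.20)² = 179.73.
Round up to the next whole unit.

n = 180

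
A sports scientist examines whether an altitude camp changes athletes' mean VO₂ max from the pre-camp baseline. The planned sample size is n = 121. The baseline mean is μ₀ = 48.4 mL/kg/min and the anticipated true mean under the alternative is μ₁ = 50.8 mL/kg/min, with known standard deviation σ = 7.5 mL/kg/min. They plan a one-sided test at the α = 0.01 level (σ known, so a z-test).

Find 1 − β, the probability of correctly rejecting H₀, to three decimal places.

Standardized effect: d = |μ₁ − μ₀| / σ = |50.8 − 48.4| / 7.5 = 0.3200
Noncentrality parameter: δ = d·√n = 0.3200 × √121 = 3.5200
Critical value for a one-sided test at α = 0.01: z_α = 2.326.
Power = Φ(δ − 2.326) = Φ(1.194) = 0.8837.

Power ≈ 0.884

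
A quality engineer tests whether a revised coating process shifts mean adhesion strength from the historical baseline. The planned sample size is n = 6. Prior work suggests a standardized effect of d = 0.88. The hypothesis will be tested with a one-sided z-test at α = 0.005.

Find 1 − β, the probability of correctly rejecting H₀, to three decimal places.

Power ≈ 0.337

Noncentrality parameter: δ = d·√n = 0.88 × √6 = 2.1556
Critical value for a one-sided test at α = 0.005: z_α = 2.576.
Power = Φ(δ − 2.576) = Φ(-0.420) = 0.3371.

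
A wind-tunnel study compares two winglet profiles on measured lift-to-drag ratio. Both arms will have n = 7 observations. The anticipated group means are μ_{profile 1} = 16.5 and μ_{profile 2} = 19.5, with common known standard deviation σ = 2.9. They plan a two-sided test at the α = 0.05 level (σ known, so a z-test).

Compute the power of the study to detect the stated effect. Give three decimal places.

Standardized effect: d = |μ_{profile 1} − μ_{profile 2}| / σ = |16.5 − 19.5| / 2.9 = 1.0345
Noncentrality parameter: λ = d·√(n/2) = 1.0345 × √(7/2) = 1.9353
Two-sided α = 0.05 → critical value z_{0.025} = 1.960.
Power = Φ(λ − 1.960) + Φ(−λ − 1.960) = Φ(-0.025) + Φ(-3.895) = 0.4902 + 0.0000 = 0.4902.

Power ≈ 0.490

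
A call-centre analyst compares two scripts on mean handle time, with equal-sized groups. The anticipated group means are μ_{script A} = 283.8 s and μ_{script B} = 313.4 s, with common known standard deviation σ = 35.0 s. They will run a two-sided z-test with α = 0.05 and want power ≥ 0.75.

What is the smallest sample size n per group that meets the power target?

n = 20 per group

Standardized effect: d = |μ_{script A} − μ_{script B}| / σ = |283.8 − 313.4| / 35.0 = 0.8457
For power 0.75 need Φ(δ − z_{0.025}) = 0.75, so δ = z_{0.025} + z_{0.25} = 1.960 + 0.674 = 2.634.
(The Φ(−δ − z_{α/2}) term is vanishingly small for δ > 0 and is dropped in the standard sample-size formula.)
δ = d·√(n/2) ⇒ n = 2(δ/d)² = 2 × (2.634 / 0.8457)² = 19.41.
Rounding up, n = 20 per group.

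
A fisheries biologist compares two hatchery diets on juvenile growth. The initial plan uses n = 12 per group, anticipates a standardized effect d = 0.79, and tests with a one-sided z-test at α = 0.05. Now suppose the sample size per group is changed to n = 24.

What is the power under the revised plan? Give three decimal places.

Power ≈ 0.863

With n = 24 per group: δ = d·√(n/2) = 0.79 × √(24/2) = 2.7366. Critical value z_{0.05} = 1.645.
Revised power = Φ(δ − 1.645) = Φ(1.092) = 0.8625.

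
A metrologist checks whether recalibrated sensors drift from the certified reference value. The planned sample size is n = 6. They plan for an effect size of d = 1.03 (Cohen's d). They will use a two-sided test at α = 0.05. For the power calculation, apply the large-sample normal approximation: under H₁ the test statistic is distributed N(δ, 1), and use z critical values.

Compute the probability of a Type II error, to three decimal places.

Noncentrality parameter: δ = d·√n = 1.03 × √6 = 2.5230
Critical value for a two-sided test at α = 0.05: z_{α/2} = 1.960.
Power = Φ(δ − 1.960) + Φ(−δ − 1.960) = Φ(0.563) + Φ(-4.483) = 0.7133 + 0.0000 = 0.7133.
Type II error: β = 1 − power = 1 − 0.7133 = 0.2867.

β ≈ 0.287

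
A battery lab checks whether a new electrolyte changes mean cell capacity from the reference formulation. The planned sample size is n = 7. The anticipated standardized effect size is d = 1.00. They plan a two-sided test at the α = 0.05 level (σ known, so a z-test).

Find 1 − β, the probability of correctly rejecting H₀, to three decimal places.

Noncentrality parameter: δ = d·√n = 1.00 × √7 = 2.6458
Critical value for a two-sided test at α = 0.05: z_{α/2} = 1.960.
Power = Φ(δ − 1.960) + Φ(−δ − 1.960) = Φ(0.686) + Φ(-4.606) = 0.7536 + 0.0000 = 0.7536.

Power ≈ 0.754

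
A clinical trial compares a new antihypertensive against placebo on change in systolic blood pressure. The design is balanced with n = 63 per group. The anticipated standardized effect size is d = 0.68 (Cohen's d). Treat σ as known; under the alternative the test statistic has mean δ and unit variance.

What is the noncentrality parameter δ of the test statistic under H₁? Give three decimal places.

δ ≈ 3.816

δ = d·√(n/2) = 0.68 × √(63/2) = 3.8165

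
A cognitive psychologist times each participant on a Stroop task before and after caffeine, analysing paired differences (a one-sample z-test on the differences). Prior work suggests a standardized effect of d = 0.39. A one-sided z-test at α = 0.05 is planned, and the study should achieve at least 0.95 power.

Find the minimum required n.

n = 72

Set Φ(δ − 1.645) = 0.95; then δ − 1.645 = Φ⁻¹(0.95) = 1.645, giving δ = 3.290.
δ = d·√n ⇒ n = (δ/d)² = (3.290 / 0.39)² = 71.15.
Rounding up, n = 72.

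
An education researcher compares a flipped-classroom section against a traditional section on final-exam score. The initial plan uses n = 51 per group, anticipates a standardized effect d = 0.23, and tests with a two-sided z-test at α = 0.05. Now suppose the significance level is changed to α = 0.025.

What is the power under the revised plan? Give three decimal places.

δ = d·√(n/2) = 0.23 × √(51/2) = 1.1614 (unchanged). New critical value: z_{0.0125} = 2.241.
Revised power = Φ(δ − 2.241) + Φ(−δ − 2.241) = Φ(-1.080) + Φ(-3.403) = 0.1401 + 0.0003 = 0.1404.

Power ≈ 0.140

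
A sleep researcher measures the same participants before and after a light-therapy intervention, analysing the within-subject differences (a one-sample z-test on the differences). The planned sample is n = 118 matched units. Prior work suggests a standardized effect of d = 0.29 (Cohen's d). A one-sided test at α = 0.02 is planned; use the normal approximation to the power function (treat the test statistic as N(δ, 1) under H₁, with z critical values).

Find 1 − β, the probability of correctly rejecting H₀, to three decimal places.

Power ≈ 0.864

Noncentrality parameter: δ = d·√n = 0.29 × √118 = 3.1502
One-sided α = 0.02 → critical value z_{0.02} = 2.054.
Power = Φ(δ − 2.054) = Φ(1.096) = 0.8636.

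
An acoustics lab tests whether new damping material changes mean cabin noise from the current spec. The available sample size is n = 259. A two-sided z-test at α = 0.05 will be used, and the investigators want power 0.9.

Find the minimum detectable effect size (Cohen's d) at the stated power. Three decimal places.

Need Φ(δ − 1.960) = 0.9, so δ = 1.960 + 1.282 = 3.242.
(Lower-tail contribution to power is negligible for δ > 0.)
δ = d·√n ⇒ d = δ/√n = 3.242/√259 = 0.2014.

d ≈ 0.201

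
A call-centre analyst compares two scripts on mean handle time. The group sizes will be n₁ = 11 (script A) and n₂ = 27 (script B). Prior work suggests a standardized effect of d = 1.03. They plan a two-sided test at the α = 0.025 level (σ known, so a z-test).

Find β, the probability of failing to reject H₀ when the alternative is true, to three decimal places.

Noncentrality parameter: δ = d / √(1/n₁ + 1/n₂) = 1.03 / √(1/11 + 1/27) = 2.8795
Critical value for a two-sided test at α = 0.025: z_{α/2} = 2.241.
Power = Φ(δ − 2.241) + Φ(−δ − 2.241) = Φ(0.638) + Φ(-5.121) = 0.7383 + 0.0000 = 0.7383.
Type II error: β = 1 − power = 1 − 0.7383 = 0.2617.

β ≈ 0.262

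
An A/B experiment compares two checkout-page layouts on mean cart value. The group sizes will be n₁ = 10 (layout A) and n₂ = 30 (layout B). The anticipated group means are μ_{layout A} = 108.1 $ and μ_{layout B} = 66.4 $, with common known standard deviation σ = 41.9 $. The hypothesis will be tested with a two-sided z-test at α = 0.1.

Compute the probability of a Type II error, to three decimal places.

β ≈ 0.140

Standardized effect: d = |μ_{layout A} − μ_{layout B}| / σ = |108.1 − 66.4| / 41.9 = 0.9952
Noncentrality parameter: δ = d / √(1/n₁ + 1/n₂) = 0.9952 / √(1/10 + 1/30) = 2.7255
Critical value for a two-sided test at α = 0.1: z_{α/2} = 1.645.
Power = Φ(δ − 1.645) + Φ(−δ − 1.645) = Φ(1.081) + Φ(-4.370) = 0.8601 + 0.0000 = 0.8601.
Type II error: β = 1 − power = 1 − 0.8601 = 0.1399.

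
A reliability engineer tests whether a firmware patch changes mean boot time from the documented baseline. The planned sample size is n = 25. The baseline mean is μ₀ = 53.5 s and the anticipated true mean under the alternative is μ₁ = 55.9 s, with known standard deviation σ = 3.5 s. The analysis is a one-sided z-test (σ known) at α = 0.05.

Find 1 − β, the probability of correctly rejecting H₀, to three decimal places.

Standardized effect: d = |μ₁ − μ₀| / σ = |55.9 − 53.5| / 3.5 = 0.6857
Noncentrality parameter: δ = d·√n = 0.6857 × √25 = 3.4286
Critical value for a one-sided test at α = 0.05: z_α = 1.645.
Power = P(Z > 1.645 − δ) = Φ(1.784) = 0.9628.

Power ≈ 0.963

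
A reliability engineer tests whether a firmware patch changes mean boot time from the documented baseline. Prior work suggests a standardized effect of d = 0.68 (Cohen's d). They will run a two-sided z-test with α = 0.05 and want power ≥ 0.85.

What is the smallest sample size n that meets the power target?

n = 20

For power 0.85 need Φ(δ − z_{0.025}) = 0.85, so δ = z_{0.025} + z_{0.15} = 1.960 + 1.036 = 2.996.
(For δ > 0 the lower-tail rejection region contributes negligibly to power, so the one-term inversion is standard.)
δ = d·√n ⇒ n = (δ/d)² = (2.996 / 0.68)² = 19.42.
Round up to the next whole unit.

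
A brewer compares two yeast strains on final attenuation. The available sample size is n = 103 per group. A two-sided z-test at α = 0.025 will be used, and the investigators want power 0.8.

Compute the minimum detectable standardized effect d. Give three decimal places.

d ≈ 0.430

Need Φ(δ − 2.241) = 0.8, so δ = 2.241 + 0.842 = 3.083.
(Lower-tail contribution to power is negligible for δ > 0.)
δ = d·√(n/2) ⇒ d = δ/√(n/2) = 3.083/√(103/2) = 0.4296.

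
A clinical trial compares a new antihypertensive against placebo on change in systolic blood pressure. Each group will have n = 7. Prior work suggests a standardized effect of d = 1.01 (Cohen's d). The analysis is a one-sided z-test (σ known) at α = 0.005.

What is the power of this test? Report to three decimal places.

Power ≈ 0.246

Noncentrality parameter: δ = d·√(n/2) = 1.01 × √(7/2) = 1.8895
Critical value for a one-sided test at α = 0.005: z_α = 2.576.
Power = Φ(δ − 2.576) = Φ(-0.686) = 0.2463.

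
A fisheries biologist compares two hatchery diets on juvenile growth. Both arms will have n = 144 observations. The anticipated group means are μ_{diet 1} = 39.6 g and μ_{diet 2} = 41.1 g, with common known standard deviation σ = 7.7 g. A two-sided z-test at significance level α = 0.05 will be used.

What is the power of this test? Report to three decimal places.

Standardized effect: d = |μ_{diet 1} − μ_{diet 2}| / σ = |39.6 − 41.1| / 7.7 = 0.1948
Noncentrality parameter: δ = d·√(n/2) = 0.1948 × √(144/2) = 1.6530
Two-sided α = 0.05 → critical value z_{0.025} = 1.960.
Power = Φ(δ − 1.960) + Φ(−δ − 1.960) = Φ(-0.307) + Φ(-3.613) = 0.3794 + 0.0002 = 0.3796.

Power ≈ 0.380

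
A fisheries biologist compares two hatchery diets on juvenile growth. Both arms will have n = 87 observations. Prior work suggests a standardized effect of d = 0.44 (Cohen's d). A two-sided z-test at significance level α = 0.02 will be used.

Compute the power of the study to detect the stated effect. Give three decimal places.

Power ≈ 0.718

Noncentrality parameter: δ = d·√(n/2) = 0.44 × √(87/2) = 2.9020
Critical value for a two-sided test at α = 0.02: z_{α/2} = 2.326.
Power = Φ(δ − 2.326) + Φ(−δ − 2.326) = Φ(0.576) + Φ(-5.228) = 0.7176 + 0.0000 = 0.7176.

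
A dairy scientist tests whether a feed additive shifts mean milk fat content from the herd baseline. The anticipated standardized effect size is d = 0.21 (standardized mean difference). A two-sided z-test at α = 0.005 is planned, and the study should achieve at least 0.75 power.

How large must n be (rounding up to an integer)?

Set Φ(δ − 2.807) = 0.75; then δ − 2.807 = Φ⁻¹(0.75) = 0.674, giving δ = 3.482.
(For δ > 0 the lower-tail rejection region contributes negligibly to power, so the one-term inversion is standard.)
δ = d·√n ⇒ n = (δ/d)² = (3.482 / 0.21)² = 274.85.
Rounding up, n = 275.

n = 275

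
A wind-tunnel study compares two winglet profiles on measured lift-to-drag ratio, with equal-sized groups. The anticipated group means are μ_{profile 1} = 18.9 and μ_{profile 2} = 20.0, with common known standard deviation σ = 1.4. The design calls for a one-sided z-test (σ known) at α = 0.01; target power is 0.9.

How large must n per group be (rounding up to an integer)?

n = 43 per group

Standardized effect: d = |μ_{profile 1} − μ_{profile 2}| / σ = |18.9 − 20.0| / 1.4 = 0.7857
Set Φ(δ − 2.326) = 0.9; then δ − 2.326 = Φ⁻¹(0.9) = 1.282, giving δ = 3.608.
δ = d·√(n/2) ⇒ n = 2(δ/d)² = 2 × (3.608 / 0.7857)² = 42.17.
Round up to the next whole unit.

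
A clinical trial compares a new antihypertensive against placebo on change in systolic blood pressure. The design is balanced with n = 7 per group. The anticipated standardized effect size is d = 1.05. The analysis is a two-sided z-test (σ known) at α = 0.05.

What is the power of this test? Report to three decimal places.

Power ≈ 0.502

Noncentrality parameter: λ = d·√(n/2) = 1.05 × √(7/2) = 1.9644
Critical value for a two-sided test at α = 0.05: z_{α/2} = 1.960.
Power = Φ(λ − 1.960) + Φ(−λ − 1.960) = Φ(0.004) + Φ(-3.924) = 0.5018 + 0.0000 = 0.5018.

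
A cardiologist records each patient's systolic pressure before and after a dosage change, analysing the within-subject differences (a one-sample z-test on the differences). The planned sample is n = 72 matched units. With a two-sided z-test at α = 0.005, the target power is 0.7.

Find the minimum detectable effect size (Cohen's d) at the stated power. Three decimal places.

d ≈ 0.393

Required noncentrality: δ = z_{0.0025} + z_{0.30} = 2.807 + 0.524 = 3.331.
(Lower-tail contribution to power is negligible for δ > 0.)
δ = d·√n ⇒ d = δ/√n = 3.331/√72 = 0.3926.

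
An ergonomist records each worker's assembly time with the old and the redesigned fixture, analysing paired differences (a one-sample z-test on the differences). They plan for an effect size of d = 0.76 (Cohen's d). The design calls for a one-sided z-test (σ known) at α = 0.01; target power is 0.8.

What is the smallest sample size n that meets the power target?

n = 18

For power 0.8 need Φ(δ − z_{0.01}) = 0.8, so δ = z_{0.01} + z_{0.20} = 2.326 + 0.842 = 3.168.
δ = d·√n ⇒ n = (δ/d)² = (3.168 / 0.76)² = 17.38.
Rounding up, n = 18.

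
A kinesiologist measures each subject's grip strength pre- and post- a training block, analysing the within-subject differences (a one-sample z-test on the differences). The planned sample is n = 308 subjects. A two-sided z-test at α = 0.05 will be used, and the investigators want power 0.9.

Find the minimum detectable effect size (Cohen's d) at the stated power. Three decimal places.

Required noncentrality: δ = z_{0.025} + z_{0.10} = 1.960 + 1.282 = 3.242.
(The second rejection-region term Φ(−δ − z_{α/2}) is negligible and dropped.)
δ = d·√n ⇒ d = δ/√n = 3.242/√308 = 0.1847.

d ≈ 0.185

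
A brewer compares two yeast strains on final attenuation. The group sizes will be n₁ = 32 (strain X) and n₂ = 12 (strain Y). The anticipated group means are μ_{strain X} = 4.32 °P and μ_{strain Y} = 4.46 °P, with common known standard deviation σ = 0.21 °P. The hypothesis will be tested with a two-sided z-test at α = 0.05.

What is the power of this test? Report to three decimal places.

Standardized effect: d = |μ_{strain X} − μ_{strain Y}| / σ = |4.32 − 4.46| / 0.21 = 0.6667
Noncentrality parameter: δ = d / √(1/n₁ + 1/n₂) = 0.6667 / √(1/32 + 1/12) = 1.9695
Two-sided α = 0.05 → critical value z_{0.025} = 1.960.
Power = Φ(δ − 1.960) + Φ(−δ − 1.960) = Φ(0.009) + Φ(-3.929) = 0.5038 + 0.0000 = 0.5038.

Power ≈ 0.504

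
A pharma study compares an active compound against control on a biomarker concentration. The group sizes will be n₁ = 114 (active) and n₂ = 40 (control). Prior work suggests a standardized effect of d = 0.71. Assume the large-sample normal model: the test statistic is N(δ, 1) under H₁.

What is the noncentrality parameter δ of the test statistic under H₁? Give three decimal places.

δ ≈ 3.863

δ = d / √(1/n₁ + 1/n₂) = 0.71 / √(1/114 + 1/40) = 3.8635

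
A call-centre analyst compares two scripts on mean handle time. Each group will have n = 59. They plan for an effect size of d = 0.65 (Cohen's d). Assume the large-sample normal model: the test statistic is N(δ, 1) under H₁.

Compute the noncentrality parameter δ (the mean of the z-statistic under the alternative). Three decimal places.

The noncentrality parameter scales effect size by the design's sample-size factor: δ = d·√(n/2) = 0.65 × √(59/2) = 3.5304

δ ≈ 3.530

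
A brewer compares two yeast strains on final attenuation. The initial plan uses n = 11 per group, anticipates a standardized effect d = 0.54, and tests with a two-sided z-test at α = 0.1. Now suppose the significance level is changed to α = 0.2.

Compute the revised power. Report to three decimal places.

δ = d·√(n/2) = 0.54 × √(11/2) = 1.2664 (unchanged). New critical value: z_{0.1} = 1.282.
Revised power = Φ(δ − 1.282) + Φ(−δ − 1.282) = Φ(-0.015) + Φ(-2.548) = 0.4940 + 0.0054 = 0.4994.

Power ≈ 0.499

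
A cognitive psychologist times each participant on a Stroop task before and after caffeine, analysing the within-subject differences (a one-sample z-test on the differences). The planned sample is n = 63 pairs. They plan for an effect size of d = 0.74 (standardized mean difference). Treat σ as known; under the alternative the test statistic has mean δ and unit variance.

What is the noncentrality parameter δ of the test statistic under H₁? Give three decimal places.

δ = d·√n = 0.74 × √63 = 5.8736

δ ≈ 5.874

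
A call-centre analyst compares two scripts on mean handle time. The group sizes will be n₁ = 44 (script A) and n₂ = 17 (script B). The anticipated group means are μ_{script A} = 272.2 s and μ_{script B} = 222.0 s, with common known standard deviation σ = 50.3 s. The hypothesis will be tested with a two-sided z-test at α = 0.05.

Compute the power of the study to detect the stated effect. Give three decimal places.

Standardized effect: d = |μ_{script A} − μ_{script B}| / σ = |272.2 − 222.0| / 50.3 = 0.9980
Noncentrality parameter: δ = d / √(1/n₁ + 1/n₂) = 0.9980 / √(1/44 + 1/17) = 3.4948
Critical value for a two-sided test at α = 0.05: z_{α/2} = 1.960.
Power = Φ(δ − 1.960) + Φ(−δ − 1.960) = Φ(1.535) + Φ(-5.455) = 0.9376 + 0.0000 = 0.9376.

Power ≈ 0.938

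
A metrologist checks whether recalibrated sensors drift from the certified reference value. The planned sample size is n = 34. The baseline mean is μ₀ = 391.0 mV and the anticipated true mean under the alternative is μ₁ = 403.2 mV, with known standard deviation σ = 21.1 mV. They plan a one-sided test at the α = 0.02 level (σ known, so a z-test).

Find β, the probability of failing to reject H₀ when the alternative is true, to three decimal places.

Standardized effect: d = |μ₁ − μ₀| / σ = |403.2 − 391.0| / 21.1 = 0.5782
Noncentrality parameter: δ = d·√n = 0.5782 × √34 = 3.3715
Critical value for a one-sided test at α = 0.02: z_α = 2.054.
Power = Φ(δ − 2.054) = Φ(1.318) = 0.9062.
Type II error: β = 1 − power = 1 − 0.9062 = 0.0938.

β ≈ 0.094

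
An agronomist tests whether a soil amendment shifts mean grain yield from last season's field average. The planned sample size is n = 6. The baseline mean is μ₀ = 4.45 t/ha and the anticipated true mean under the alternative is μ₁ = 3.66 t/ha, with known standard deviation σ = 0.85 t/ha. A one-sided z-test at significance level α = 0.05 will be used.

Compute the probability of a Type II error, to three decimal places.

β ≈ 0.264

Standardized effect: d = |μ₁ − μ₀| / σ = |3.66 − 4.45| / 0.85 = 0.9294
Noncentrality parameter: δ = d·√n = 0.9294 × √6 = 2.2766
Critical value for a one-sided test at α = 0.05: z_α = 1.645.
Power = Φ(δ − 1.645) = Φ(0.632) = 0.7362.
Type II error: β = 1 − power = 1 − 0.7362 = 0.2638.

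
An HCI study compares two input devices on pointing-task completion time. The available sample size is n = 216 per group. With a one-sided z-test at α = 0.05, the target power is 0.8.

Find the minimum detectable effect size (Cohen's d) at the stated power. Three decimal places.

d ≈ 0.239

Need Φ(δ − 1.645) = 0.8, so δ = 1.645 + 0.842 = 2.486.
δ = d·√(n/2) ⇒ d = δ/√(n/2) = 2.486/√(216/2) = 0.2393.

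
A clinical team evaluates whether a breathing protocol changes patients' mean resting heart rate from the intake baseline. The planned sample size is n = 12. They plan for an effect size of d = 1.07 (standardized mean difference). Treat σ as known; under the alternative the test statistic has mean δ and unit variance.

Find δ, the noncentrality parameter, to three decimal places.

δ = d·√n = 1.07 × √12 = 3.7066

δ ≈ 3.707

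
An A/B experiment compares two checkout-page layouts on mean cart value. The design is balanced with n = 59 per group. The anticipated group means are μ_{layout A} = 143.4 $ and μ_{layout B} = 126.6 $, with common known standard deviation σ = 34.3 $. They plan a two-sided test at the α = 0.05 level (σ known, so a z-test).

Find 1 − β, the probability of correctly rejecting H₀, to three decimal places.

Standardized effect: d = |μ_{layout A} − μ_{layout B}| / σ = |143.4 − 126.6| / 34.3 = 0.4898
Noncentrality parameter: δ = d·√(n/2) = 0.4898 × √(59/2) = 2.6603
Critical value for a two-sided test at α = 0.05: z_{α/2} = 1.960.
Power = Φ(δ − 1.960) + Φ(−δ − 1.960) = Φ(0.700) + Φ(-4.620) = 0.7581 + 0.0000 = 0.7581.

Power ≈ 0.758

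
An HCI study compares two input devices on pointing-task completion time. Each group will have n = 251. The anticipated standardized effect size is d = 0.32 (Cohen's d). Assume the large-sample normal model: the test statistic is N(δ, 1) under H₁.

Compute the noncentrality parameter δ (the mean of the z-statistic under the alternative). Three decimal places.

δ ≈ 3.585

δ = d·√(n/2) = 0.32 × √(251/2) = 3.5849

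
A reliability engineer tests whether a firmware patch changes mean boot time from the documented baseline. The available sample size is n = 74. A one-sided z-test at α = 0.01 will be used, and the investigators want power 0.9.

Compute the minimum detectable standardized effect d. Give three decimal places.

d ≈ 0.419

Need Φ(δ − 2.326) = 0.9, so δ = 2.326 + 1.282 = 3.608.
δ = d·√n ⇒ d = δ/√n = 3.608/√74 = 0.4194.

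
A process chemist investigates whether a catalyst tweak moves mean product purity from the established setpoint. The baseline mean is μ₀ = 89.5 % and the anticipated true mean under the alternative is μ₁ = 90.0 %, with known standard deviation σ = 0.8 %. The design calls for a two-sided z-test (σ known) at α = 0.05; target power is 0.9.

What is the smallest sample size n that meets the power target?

Standardized effect: d = |μ₁ − μ₀| / σ = |90.0 − 89.5| / 0.8 = 0.6250
Set Φ(δ − 1.960) = 0.9; then δ − 1.960 = Φ⁻¹(0.9) = 1.282, giving δ = 3.242.
(For δ > 0 the lower-tail rejection region contributes negligibly to power, so the one-term inversion is standard.)
δ = d·√n ⇒ n = (δ/d)² = (3.242 / 0.6250)² = 26.90.
Round up to the next whole unit.

n = 27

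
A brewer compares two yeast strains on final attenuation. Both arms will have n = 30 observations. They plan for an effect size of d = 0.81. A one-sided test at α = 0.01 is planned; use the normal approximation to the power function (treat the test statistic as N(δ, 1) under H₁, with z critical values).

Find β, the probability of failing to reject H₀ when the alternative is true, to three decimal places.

Noncentrality parameter: δ = d·√(n/2) = 0.81 × √(30/2) = 3.1371
One-sided α = 0.01 → critical value z_{0.01} = 2.326.
Power = P(Z > 2.326 − δ) = Φ(0.811) = 0.7913.
Type II error: β = 1 − power = 1 − 0.7913 = 0.2087.

β ≈ 0.209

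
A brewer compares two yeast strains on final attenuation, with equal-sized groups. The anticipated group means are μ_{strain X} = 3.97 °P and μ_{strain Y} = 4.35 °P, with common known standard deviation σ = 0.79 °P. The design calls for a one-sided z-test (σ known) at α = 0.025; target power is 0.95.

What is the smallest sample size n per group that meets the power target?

n = 113 per group

Standardized effect: d = |μ_{strain X} − μ_{strain Y}| / σ = |3.97 − 4.35| / 0.79 = 0.4810
For power 0.95 need Φ(δ − z_{0.025}) = 0.95, so δ = z_{0.025} + z_{0.05} = 1.960 + 1.645 = 3.605.
δ = d·√(n/2) ⇒ n = 2(δ/d)² = 2 × (3.605 / 0.4810)² = 112.33.
Rounding up, n = 113 per group.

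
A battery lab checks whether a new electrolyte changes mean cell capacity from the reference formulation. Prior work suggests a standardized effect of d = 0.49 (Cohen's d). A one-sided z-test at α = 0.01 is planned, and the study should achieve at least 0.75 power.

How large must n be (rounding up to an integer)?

Set Φ(δ − 2.326) = 0.75; then δ − 2.326 = Φ⁻¹(0.75) = 0.674, giving δ = 3.001.
δ = d·√n ⇒ n = (δ/d)² = (3.001 / 0.49)² = 37.51.
Rounding up, n = 38.

n = 38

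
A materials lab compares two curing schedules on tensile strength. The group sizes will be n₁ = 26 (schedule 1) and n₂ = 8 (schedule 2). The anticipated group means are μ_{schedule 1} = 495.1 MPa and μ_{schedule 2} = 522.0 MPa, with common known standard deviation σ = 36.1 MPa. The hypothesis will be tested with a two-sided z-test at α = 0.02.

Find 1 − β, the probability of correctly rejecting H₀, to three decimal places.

Standardized effect: d = |μ_{schedule 1} − μ_{schedule 2}| / σ = |495.1 − 522.0| / 36.1 = 0.7452
Noncentrality parameter: δ = d / √(1/n₁ + 1/n₂) = 0.7452 / √(1/26 + 1/8) = 1.8431
Critical value for a two-sided test at α = 0.02: z_{α/2} = 2.326.
Power = Φ(δ − 2.326) + Φ(−δ − 2.326) = Φ(-0.483) + Φ(-4.169) = 0.3144 + 0.0000 = 0.3145.

Power ≈ 0.314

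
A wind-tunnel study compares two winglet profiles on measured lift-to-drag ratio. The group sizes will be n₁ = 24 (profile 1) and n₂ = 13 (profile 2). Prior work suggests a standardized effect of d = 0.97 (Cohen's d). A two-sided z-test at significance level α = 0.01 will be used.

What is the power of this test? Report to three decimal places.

Noncentrality parameter: δ = d / √(1/n₁ + 1/n₂) = 0.97 / √(1/24 + 1/13) = 2.8167
Two-sided α = 0.01 → critical value z_{0.005} = 2.576.
Power = Φ(δ − 2.576) + Φ(−δ − 2.576) = Φ(0.241) + Φ(-5.393) = 0.5952 + 0.0000 = 0.5952.

Power ≈ 0.595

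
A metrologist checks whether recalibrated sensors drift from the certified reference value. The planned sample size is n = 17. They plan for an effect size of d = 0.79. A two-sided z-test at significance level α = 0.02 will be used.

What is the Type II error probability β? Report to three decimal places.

β ≈ 0.176

Noncentrality parameter: δ = d·√n = 0.79 × √17 = 3.2573
Critical value for a two-sided test at α = 0.02: z_{α/2} = 2.326.
Power = Φ(δ − 2.326) + Φ(−δ − 2.326) = Φ(0.931) + Φ(-5.584) = 0.8240 + 0.0000 = 0.8240.
Type II error: β = 1 − power = 1 − 0.8240 = 0.1760.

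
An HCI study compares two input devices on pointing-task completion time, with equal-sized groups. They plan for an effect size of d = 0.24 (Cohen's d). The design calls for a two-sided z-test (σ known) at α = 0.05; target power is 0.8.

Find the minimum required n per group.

Set Φ(δ − 1.960) = 0.8; then δ − 1.960 = Φ⁻¹(0.8) = 0.842, giving δ = 2.802.
(For δ > 0 the lower-tail rejection region contributes negligibly to power, so the one-term inversion is standard.)
δ = d·√(n/2) ⇒ n = 2(δ/d)² = 2 × (2.802 / 0.24)² = 272.53.
Rounding up, n = 273 per group.

n = 273 per group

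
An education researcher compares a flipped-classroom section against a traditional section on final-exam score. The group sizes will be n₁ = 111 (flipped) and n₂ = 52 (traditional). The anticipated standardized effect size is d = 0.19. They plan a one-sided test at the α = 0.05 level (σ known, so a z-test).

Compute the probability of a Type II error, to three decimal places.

β ≈ 0.696

Noncentrality parameter: δ = d / √(1/n₁ + 1/n₂) = 0.19 / √(1/111 + 1/52) = 1.1306
Critical value for a one-sided test at α = 0.05: z_α = 1.645.
Power = Φ(δ − 1.645) = Φ(-0.514) = 0.3036.
Type II error: β = 1 − power = 1 − 0.3036 = 0.6964.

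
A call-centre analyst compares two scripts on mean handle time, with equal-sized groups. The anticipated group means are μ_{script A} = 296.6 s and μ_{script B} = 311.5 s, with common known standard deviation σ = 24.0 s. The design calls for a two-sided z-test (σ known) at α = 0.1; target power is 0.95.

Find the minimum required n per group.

n = 57 per group

Standardized effect: d = |μ_{script A} − μ_{script B}| / σ = |296.6 − 311.5| / 24.0 = 0.6208
For power 0.95 need Φ(δ − z_{0.05}) = 0.95, so δ = z_{0.05} + z_{0.05} = 1.645 + 1.645 = 3.290.
(For δ > 0 the lower-tail rejection region contributes negligibly to power, so the one-term inversion is standard.)
δ = d·√(n/2) ⇒ n = 2(δ/d)² = 2 × (3.290 / 0.6208)² = 56.16.
Round up to the next whole unit.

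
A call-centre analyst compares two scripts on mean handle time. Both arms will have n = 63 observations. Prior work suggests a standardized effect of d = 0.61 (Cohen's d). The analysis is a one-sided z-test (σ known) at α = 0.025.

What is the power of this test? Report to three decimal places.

Power ≈ 0.928

Noncentrality parameter: δ = d·√(n/2) = 0.61 × √(63/2) = 3.4236
One-sided α = 0.025 → critical value z_{0.025} = 1.960.
Power = Φ(δ − 1.960) = Φ(1.464) = 0.9284.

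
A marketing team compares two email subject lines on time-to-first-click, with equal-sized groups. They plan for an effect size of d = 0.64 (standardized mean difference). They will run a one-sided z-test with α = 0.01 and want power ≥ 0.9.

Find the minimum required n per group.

Set Φ(δ − 2.326) = 0.9; then δ − 2.326 = Φ⁻¹(0.9) = 1.282, giving δ = 3.608.
δ = d·√(n/2) ⇒ n = 2(δ/d)² = 2 × (3.608 / 0.64)² = 63.56.
Rounding up, n = 64 per group.

n = 64 per group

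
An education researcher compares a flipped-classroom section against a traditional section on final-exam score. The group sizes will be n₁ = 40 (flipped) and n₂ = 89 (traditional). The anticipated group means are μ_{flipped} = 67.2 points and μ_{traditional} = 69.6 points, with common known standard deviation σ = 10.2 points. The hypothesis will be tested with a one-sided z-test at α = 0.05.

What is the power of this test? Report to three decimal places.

Power ≈ 0.341

Standardized effect: d = |μ_{flipped} − μ_{traditional}| / σ = |67.2 − 69.6| / 10.2 = 0.2353
Noncentrality parameter: δ = d / √(1/n₁ + 1/n₂) = 0.2353 / √(1/40 + 1/89) = 1.2361
Critical value for a one-sided test at α = 0.05: z_α = 1.645.
Power = Φ(δ − 1.645) = Φ(-0.409) = 0.3413.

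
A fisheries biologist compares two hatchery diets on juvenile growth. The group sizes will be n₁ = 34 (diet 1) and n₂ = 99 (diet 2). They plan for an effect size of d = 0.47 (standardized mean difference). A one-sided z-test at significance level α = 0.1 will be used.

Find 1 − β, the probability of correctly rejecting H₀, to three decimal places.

Noncentrality parameter: δ = d / √(1/n₁ + 1/n₂) = 0.47 / √(1/34 + 1/99) = 2.3644
Critical value for a one-sided test at α = 0.1: z_α = 1.282.
Power = Φ(δ − 1.282) = Φ(1.083) = 0.8606.

Power ≈ 0.861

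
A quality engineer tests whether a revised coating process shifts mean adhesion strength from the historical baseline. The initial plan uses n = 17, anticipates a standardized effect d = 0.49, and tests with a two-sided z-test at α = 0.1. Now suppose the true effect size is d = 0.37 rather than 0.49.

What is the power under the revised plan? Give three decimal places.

Power ≈ 0.453

With d = 0.37: δ = d·√n = 0.37 × √17 = 1.5255. Critical value z_{0.05} = 1.645.
Revised power = Φ(δ − 1.645) + Φ(−δ − 1.645) = Φ(-0.119) + Φ(-3.170) = 0.4525 + 0.0008 = 0.4533.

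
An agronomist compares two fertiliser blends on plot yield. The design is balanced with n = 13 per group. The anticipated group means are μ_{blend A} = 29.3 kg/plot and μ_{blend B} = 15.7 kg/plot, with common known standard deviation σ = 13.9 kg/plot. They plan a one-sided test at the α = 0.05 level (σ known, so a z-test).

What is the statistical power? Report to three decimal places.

Standardized effect: d = |μ_{blend A} − μ_{blend B}| / σ = |29.3 − 15.7| / 13.9 = 0.9784
Noncentrality parameter: δ = d·√(n/2) = 0.9784 × √(13/2) = 2.4945
One-sided α = 0.05 → critical value z_{0.05} = 1.645.
Power = P(Z > 1.645 − δ) = Φ(0.850) = 0.8022.

Power ≈ 0.802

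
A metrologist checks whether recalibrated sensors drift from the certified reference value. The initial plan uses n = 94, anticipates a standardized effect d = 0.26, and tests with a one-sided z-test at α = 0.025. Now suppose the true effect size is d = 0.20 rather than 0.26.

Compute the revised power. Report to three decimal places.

Power ≈ 0.492

With d = 0.20: δ = d·√n = 0.20 × √94 = 1.9391. Critical value z_{0.025} = 1.960.
Revised power = P(Z > 1.960 − δ) = Φ(-0.021) = 0.4917.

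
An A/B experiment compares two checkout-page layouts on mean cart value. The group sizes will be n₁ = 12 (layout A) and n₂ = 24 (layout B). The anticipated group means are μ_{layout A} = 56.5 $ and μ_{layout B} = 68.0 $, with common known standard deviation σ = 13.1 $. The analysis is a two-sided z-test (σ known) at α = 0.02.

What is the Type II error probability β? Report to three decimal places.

β ≈ 0.438

Standardized effect: d = |μ_{layout A} − μ_{layout B}| / σ = |56.5 − 68.0| / 13.1 = 0.8779
Noncentrality parameter: λ = d / √(1/n₁ + 1/n₂) = 0.8779 / √(1/12 + 1/24) = 2.4830
Critical value for a two-sided test at α = 0.02: z_{α/2} = 2.326.
Power = Φ(λ − 2.326) + Φ(−λ − 2.326) = Φ(0.157) + Φ(-4.809) = 0.5622 + 0.0000 = 0.5622.
Type II error: β = 1 − power = 1 − 0.5622 = 0.4378.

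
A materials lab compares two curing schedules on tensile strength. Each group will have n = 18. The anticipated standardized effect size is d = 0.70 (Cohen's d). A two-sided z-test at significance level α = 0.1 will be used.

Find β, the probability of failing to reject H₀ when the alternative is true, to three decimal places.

β ≈ 0.324

Noncentrality parameter: δ = d·√(n/2) = 0.70 × √(18/2) = 2.1000
Critical value for a two-sided test at α = 0.1: z_{α/2} = 1.645.
Power = Φ(δ − 1.645) + Φ(−δ − 1.645) = Φ(0.455) + Φ(-3.745) = 0.6755 + 0.0001 = 0.6756.
Type II error: β = 1 − power = 1 − 0.6756 = 0.3244.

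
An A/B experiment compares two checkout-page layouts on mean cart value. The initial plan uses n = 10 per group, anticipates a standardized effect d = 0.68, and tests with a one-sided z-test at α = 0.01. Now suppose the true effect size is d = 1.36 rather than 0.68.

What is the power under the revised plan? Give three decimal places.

Power ≈ 0.763

With d = 1.36: δ = d·√(n/2) = 1.36 × √(10/2) = 3.0411. Critical value z_{0.01} = 2.326.
Revised power = Φ(δ − 2.326) = Φ(0.715) = 0.7626.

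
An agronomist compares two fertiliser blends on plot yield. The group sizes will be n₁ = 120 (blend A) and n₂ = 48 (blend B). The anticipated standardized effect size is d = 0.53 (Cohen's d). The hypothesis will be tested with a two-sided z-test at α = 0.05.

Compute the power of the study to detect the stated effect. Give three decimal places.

Power ≈ 0.874

Noncentrality parameter: δ = d / √(1/n₁ + 1/n₂) = 0.53 / √(1/120 + 1/48) = 3.1034
Two-sided α = 0.05 → critical value z_{0.025} = 1.960.
Power = Φ(δ − 1.960) + Φ(−δ − 1.960) = Φ(1.143) + Φ(-5.063) = 0.8736 + 0.0000 = 0.8736.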